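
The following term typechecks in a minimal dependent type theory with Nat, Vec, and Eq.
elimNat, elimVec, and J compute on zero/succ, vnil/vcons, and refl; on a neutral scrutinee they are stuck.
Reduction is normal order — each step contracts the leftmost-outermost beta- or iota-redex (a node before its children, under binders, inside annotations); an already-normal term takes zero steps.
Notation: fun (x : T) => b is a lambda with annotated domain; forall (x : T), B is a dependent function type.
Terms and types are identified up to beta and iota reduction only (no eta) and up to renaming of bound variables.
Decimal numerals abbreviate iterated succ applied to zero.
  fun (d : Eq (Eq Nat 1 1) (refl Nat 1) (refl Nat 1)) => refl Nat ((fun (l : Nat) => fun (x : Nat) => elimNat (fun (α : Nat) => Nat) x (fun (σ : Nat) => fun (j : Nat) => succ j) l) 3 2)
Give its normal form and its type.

normal form:
  fun (d : Eq (Eq Nat 1 1) (refl Nat 1) (refl Nat 1)) => refl Nat 5
type:
  forall (d : Eq (Eq Nat 1 1) (refl Nat 1) (refl Nat 1)), Eq Nat 5 5


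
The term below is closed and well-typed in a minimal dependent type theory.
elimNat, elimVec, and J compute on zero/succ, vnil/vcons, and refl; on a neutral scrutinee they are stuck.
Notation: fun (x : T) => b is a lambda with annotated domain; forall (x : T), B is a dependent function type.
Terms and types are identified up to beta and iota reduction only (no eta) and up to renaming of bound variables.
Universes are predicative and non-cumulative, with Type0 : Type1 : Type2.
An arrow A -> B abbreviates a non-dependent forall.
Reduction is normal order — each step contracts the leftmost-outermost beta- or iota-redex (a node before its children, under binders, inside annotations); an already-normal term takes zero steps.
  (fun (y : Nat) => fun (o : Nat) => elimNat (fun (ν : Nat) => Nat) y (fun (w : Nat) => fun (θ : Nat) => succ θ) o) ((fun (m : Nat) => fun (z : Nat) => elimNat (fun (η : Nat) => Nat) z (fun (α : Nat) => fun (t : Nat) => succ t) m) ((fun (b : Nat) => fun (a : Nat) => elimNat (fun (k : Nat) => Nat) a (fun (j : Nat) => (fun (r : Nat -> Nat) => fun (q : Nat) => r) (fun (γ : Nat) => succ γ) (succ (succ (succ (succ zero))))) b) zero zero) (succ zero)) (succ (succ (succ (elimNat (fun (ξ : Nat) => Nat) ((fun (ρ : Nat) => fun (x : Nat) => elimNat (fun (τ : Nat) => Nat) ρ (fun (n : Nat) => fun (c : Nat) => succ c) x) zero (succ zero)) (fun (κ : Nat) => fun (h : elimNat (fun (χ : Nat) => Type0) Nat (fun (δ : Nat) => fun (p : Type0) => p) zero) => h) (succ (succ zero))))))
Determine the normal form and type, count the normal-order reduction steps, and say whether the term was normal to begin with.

resulting normal form:
  succ (succ (succ (succ (succ zero))))
the term's type:
  Nat
reduction steps (normal order): 34
already normal: no
first contracted redex: a beta-redex


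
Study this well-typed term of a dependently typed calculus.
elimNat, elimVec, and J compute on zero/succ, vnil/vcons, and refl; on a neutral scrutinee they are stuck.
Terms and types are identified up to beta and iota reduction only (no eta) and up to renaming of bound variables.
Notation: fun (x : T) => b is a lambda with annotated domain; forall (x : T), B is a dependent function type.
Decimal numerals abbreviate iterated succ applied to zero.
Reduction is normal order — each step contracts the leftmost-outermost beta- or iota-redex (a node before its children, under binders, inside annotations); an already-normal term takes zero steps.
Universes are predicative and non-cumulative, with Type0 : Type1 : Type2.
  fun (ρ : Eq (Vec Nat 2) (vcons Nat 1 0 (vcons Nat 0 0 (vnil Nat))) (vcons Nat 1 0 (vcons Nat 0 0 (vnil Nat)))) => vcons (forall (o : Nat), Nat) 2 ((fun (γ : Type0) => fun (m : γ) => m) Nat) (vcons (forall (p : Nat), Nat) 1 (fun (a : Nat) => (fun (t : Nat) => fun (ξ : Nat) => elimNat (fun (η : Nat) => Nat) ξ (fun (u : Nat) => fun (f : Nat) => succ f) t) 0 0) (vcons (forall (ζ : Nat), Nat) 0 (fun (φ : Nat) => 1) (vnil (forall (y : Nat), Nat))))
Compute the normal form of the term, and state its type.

resulting normal form:
  fun (ρ : Eq (Vec Nat 2) (vcons Nat 1 0 (vcons Nat 0 0 (vnil Nat))) (vcons Nat 1 0 (vcons Nat 0 0 (vnil Nat)))) => vcons (forall (o : Nat), Nat) 2 (fun (γ : Nat) => γ) (vcons (forall (m : Nat), Nat) 1 (fun (p : Nat) => 0) (vcons (forall (a : Nat), Nat) 0 (fun (t : Nat) => 1) (vnil (forall (ξ : Nat), Nat))))
type:
  forall (ρ : Eq (Vec Nat 2) (vcons Nat 1 0 (vcons Nat 0 0 (vnil Nat))) (vcons Nat 1 0 (vcons Nat 0 0 (vnil Nat)))), Vec (forall (o : Nat), Nat) 3


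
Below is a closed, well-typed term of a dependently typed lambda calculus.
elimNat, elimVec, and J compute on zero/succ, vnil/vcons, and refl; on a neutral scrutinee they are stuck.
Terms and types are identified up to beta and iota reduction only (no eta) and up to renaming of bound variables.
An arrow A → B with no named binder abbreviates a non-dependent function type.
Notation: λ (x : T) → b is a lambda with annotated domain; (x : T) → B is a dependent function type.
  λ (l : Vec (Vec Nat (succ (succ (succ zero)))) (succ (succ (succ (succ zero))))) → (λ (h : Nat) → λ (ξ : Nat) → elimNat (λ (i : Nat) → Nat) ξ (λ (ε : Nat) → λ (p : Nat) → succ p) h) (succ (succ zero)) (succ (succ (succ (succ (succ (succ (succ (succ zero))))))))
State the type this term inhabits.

inferred type:
  Vec (Vec Nat (succ (succ (succ zero)))) (succ (succ (succ (succ zero)))) → Nat


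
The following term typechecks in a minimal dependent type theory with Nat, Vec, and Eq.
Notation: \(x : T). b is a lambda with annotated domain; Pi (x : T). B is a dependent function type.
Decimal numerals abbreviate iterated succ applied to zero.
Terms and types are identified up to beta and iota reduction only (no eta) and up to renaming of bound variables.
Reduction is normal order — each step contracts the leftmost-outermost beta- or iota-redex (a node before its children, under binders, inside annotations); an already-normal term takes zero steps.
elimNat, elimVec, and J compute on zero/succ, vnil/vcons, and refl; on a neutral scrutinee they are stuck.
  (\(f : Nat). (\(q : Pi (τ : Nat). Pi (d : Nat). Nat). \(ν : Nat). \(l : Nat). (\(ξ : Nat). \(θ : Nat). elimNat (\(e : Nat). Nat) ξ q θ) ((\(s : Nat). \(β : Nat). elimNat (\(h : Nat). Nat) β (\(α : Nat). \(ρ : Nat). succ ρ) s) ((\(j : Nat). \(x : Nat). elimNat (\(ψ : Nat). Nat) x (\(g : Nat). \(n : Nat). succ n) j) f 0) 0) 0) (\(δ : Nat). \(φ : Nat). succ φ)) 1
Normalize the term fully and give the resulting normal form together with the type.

resulting normal form:
  \(f : Nat). \(q : Nat). 1
inferred type:
  Pi (f : Nat). Pi (q : Nat). Nat
observation: contracting a beta-redex first, the term normalizes in 17 steps.


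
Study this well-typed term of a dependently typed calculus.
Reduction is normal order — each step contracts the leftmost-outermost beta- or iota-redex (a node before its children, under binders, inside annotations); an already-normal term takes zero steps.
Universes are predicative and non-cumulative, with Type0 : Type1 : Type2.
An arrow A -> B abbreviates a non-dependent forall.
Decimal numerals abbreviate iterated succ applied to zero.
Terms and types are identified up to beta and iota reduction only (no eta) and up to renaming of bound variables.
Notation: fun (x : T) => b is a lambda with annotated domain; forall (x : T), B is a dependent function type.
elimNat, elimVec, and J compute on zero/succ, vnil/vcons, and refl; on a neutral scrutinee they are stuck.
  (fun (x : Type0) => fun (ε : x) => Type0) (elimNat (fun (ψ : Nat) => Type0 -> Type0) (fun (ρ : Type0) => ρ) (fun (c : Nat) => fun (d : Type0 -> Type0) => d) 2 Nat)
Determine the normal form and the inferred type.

resulting normal form:
  fun (x : Nat) => Type0
type:
  Nat -> Type1


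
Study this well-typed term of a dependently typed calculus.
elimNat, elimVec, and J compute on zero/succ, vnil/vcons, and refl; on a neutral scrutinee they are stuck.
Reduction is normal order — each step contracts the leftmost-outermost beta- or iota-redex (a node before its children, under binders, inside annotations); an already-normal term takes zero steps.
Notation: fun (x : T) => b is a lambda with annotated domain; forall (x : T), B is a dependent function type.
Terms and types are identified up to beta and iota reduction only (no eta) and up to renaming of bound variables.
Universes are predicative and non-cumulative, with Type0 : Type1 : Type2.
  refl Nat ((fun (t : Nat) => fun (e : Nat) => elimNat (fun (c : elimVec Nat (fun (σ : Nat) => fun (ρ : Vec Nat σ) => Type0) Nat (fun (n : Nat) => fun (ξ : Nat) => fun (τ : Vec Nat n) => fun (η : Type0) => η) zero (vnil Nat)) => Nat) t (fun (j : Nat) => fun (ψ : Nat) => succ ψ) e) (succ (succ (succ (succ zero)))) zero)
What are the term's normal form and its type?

resulting normal form:
  refl Nat (succ (succ (succ (succ zero))))
type:
  Eq Nat (succ (succ (succ (succ zero)))) (succ (succ (succ (succ zero))))
observation: normalization takes exactly 3 steps under the normal-order strategy.


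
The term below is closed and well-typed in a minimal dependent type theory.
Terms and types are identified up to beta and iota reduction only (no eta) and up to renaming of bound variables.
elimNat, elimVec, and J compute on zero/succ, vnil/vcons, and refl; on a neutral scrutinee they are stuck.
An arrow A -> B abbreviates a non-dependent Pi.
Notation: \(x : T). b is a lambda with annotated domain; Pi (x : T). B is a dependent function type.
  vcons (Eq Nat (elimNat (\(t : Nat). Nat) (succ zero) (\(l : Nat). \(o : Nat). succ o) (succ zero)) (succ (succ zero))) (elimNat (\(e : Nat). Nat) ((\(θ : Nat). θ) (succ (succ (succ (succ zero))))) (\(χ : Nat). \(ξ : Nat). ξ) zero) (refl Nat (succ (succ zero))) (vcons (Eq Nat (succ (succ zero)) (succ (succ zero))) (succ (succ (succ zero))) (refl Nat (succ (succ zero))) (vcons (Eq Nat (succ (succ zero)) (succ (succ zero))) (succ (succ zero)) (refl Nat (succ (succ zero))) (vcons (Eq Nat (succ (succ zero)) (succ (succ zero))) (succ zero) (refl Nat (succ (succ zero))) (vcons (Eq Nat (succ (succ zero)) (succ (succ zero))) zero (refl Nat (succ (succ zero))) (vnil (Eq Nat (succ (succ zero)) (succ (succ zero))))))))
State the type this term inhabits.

the term's type:
  Vec (Eq Nat (succ (succ zero)) (succ (succ zero))) (succ (succ (succ (succ (succ zero)))))


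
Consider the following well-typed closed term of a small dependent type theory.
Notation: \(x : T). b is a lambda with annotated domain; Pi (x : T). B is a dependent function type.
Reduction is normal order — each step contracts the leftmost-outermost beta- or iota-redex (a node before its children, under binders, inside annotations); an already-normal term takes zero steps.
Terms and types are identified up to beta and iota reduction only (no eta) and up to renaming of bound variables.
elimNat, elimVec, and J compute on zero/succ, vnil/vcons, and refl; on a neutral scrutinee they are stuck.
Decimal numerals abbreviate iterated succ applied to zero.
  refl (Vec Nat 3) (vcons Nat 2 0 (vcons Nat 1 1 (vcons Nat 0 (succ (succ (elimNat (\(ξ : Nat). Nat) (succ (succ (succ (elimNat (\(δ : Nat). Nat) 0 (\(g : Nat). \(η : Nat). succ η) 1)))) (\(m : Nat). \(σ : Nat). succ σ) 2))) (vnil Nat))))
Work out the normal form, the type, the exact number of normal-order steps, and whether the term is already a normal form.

reduced normal form:
  refl (Vec Nat 3) (vcons Nat 2 0 (vcons Nat 1 1 (vcons Nat 0 8 (vnil Nat))))
type:
  Eq (Vec Nat 3) (vcons Nat 2 0 (vcons Nat 1 1 (vcons Nat 0 8 (vnil Nat)))) (vcons Nat 2 0 (vcons Nat 1 1 (vcons Nat 0 8 (vnil Nat))))
normal-order step count: 11
term was already normal: no
first contracted redex: an elimNat iota-redex


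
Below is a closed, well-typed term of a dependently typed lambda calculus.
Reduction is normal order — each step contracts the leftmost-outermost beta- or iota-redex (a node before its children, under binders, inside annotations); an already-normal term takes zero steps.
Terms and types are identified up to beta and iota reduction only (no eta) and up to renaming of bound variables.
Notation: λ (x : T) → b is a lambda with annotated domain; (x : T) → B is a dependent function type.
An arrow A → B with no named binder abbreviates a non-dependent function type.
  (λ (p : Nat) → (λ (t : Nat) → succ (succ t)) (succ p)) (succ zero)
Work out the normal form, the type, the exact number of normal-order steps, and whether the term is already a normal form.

resulting normal form:
  succ (succ (succ (succ zero)))
inferred type:
  Nat
normal-order step count: 2
term was already normal: no
first contracted redex: a beta-redex


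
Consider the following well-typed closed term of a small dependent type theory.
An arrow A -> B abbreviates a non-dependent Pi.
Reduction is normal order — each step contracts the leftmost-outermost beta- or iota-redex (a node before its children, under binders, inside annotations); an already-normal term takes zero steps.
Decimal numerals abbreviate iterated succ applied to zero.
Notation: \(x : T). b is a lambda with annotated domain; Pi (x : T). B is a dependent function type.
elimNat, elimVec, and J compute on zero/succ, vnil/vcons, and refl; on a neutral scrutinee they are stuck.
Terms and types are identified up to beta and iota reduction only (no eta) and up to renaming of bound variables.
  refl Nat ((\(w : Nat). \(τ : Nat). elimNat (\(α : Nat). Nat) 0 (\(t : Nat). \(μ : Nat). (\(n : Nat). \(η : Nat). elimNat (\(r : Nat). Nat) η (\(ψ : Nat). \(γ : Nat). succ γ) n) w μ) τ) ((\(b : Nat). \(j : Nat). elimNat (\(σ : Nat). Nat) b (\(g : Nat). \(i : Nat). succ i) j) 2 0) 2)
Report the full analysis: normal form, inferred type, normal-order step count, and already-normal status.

normal form:
  refl Nat 4
the term's type:
  Eq Nat 4 4
reduction steps (normal order): 33
already normal: no
first redex: a beta-redex


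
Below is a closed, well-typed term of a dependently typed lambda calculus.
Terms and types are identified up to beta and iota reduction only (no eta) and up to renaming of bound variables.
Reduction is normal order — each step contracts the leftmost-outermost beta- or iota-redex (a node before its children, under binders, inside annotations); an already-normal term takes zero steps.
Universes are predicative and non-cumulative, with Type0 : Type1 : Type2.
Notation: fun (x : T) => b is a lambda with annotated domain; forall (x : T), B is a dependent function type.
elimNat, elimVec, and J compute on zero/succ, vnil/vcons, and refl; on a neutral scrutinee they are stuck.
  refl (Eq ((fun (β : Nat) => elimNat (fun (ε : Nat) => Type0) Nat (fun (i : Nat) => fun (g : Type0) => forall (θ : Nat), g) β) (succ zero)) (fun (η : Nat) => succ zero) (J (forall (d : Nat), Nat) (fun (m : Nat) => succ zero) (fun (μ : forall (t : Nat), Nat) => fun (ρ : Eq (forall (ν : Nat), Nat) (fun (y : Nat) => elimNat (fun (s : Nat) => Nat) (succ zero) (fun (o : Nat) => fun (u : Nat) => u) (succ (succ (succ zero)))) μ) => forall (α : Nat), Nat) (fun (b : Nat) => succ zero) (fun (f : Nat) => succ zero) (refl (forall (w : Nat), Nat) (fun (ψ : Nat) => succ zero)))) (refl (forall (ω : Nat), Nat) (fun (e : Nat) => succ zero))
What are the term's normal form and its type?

resulting normal form:
  refl (Eq (forall (β : Nat), Nat) (fun (ε : Nat) => succ zero) (fun (i : Nat) => succ zero)) (refl (forall (g : Nat), Nat) (fun (θ : Nat) => succ zero))
type:
  Eq (Eq (forall (β : Nat), Nat) (fun (ε : Nat) => succ zero) (fun (i : Nat) => succ zero)) (refl (forall (g : Nat), Nat) (fun (θ : Nat) => succ zero)) (refl (forall (η : Nat), Nat) (fun (d : Nat) => succ zero))


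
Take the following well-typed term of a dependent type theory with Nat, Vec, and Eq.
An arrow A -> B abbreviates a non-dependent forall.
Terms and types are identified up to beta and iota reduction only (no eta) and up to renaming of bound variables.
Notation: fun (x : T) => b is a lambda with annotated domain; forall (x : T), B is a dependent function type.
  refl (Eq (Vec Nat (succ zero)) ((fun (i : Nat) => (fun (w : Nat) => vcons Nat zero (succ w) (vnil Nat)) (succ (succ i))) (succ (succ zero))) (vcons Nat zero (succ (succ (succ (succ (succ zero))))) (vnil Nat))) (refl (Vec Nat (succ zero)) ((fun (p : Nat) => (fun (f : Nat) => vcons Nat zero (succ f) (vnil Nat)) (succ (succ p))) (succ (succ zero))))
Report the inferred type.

type:
  Eq (Eq (Vec Nat (succ zero)) (vcons Nat zero (succ (succ (succ (succ (succ zero))))) (vnil Nat)) (vcons Nat zero (succ (succ (succ (succ (succ zero))))) (vnil Nat))) (refl (Vec Nat (succ zero)) (vcons Nat zero (succ (succ (succ (succ (succ zero))))) (vnil Nat))) (refl (Vec Nat (succ zero)) (vcons Nat zero (succ (succ (succ (succ (succ zero))))) (vnil Nat)))


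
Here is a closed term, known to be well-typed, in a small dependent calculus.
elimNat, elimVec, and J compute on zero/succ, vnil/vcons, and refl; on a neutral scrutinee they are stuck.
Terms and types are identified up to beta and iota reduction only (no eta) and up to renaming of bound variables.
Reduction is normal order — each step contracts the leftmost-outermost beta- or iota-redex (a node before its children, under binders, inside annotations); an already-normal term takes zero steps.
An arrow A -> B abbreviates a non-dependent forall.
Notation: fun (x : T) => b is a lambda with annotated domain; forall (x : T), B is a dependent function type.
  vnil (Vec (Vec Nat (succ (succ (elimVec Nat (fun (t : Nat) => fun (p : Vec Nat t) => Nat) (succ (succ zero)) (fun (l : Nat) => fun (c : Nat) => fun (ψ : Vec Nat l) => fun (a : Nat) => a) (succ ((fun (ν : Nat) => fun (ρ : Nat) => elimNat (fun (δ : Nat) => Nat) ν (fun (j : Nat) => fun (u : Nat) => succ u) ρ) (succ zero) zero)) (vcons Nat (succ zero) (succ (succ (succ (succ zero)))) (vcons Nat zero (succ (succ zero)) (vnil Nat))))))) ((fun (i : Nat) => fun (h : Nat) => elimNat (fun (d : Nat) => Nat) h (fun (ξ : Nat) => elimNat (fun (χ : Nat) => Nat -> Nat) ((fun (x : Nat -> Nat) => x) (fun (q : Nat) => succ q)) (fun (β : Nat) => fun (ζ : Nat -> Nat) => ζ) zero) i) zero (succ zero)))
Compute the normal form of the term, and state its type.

normal form:
  vnil (Vec (Vec Nat (succ (succ (succ (succ zero))))) (succ zero))
inferred type:
  Vec (Vec (Vec Nat (succ (succ (succ (succ zero))))) (succ zero)) zero
observation: normalization takes exactly 14 steps under the normal-order strategy.


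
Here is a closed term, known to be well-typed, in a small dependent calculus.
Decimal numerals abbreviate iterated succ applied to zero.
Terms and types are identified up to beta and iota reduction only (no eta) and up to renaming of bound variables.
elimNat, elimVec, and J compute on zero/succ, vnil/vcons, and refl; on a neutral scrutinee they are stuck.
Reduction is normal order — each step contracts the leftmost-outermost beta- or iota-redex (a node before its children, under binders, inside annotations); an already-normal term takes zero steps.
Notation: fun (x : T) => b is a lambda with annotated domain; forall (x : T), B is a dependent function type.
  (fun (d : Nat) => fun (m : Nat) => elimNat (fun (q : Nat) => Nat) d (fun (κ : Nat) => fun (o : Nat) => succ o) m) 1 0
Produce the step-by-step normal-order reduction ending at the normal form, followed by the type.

normal-order reduction sequence:
  (fun (d : Nat) => fun (m : Nat) => elimNat (fun (q : Nat) => Nat) d (fun (κ : Nat) => fun (o : Nat) => succ o) m) 1 0
  ~> (fun (d : Nat) => elimNat (fun (m : Nat) => Nat) 1 (fun (q : Nat) => fun (κ : Nat) => succ κ) d) 0
  ~> elimNat (fun (d : Nat) => Nat) 1 (fun (m : Nat) => fun (q : Nat) => succ q) 0
  ~> 1
the term's type:
  Nat


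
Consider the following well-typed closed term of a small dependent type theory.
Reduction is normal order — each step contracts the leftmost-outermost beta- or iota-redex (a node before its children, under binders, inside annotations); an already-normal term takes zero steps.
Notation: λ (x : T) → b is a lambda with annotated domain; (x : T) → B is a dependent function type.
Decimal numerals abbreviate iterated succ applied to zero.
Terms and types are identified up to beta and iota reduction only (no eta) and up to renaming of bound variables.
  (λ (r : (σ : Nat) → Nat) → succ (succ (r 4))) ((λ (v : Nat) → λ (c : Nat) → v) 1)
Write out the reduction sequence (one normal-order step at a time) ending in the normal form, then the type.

reduction (normal order):
  (λ (r : (σ : Nat) → Nat) → succ (succ (r 4))) ((λ (v : Nat) → λ (c : Nat) → v) 1)
  ~> succ (succ ((λ (r : Nat) → λ (σ : Nat) → r) 1 4))
  ~> succ (succ ((λ (r : Nat) → 1) 4))
  ~> 3
inferred type:
  Nat


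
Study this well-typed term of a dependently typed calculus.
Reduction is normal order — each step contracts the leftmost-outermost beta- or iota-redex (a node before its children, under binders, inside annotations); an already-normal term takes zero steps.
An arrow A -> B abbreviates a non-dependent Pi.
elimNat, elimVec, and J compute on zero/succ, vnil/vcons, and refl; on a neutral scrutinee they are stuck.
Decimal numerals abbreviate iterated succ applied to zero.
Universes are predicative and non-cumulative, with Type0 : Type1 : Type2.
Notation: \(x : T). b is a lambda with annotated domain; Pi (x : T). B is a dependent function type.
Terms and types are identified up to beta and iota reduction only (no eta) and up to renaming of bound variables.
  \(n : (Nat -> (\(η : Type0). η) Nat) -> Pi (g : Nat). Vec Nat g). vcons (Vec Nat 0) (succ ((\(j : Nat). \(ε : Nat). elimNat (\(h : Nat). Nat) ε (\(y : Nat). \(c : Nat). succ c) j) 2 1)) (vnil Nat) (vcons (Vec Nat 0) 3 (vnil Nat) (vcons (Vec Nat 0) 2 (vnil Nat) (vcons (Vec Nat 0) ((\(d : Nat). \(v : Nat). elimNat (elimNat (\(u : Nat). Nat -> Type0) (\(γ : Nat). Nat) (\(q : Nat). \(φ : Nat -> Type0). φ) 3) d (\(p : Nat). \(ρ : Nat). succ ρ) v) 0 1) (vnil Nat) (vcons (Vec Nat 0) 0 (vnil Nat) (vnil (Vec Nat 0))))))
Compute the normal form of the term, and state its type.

reduced normal form:
  \(n : (Nat -> Nat) -> Pi (η : Nat). Vec Nat η). vcons (Vec Nat 0) 4 (vnil Nat) (vcons (Vec Nat 0) 3 (vnil Nat) (vcons (Vec Nat 0) 2 (vnil Nat) (vcons (Vec Nat 0) 1 (vnil Nat) (vcons (Vec Nat 0) 0 (vnil Nat) (vnil (Vec Nat 0))))))
inferred type:
  ((Nat -> Nat) -> Pi (n : Nat). Vec Nat n) -> Vec (Vec Nat 0) 5


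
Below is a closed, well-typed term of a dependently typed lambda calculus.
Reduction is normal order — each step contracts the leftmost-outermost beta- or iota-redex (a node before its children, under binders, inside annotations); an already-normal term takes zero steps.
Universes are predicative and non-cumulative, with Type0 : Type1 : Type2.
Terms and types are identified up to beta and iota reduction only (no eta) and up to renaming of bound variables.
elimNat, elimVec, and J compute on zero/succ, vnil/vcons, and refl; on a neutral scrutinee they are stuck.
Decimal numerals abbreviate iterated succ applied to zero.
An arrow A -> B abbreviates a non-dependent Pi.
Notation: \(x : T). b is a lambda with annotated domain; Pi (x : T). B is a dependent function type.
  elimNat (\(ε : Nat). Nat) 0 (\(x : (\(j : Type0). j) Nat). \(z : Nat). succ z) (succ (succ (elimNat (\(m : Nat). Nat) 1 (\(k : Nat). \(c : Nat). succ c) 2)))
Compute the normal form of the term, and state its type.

normal form:
  5
the term's type:
  Nat
observation: the leftmost-outermost redex is an elimNat iota-redex, and normalization takes 24 steps.


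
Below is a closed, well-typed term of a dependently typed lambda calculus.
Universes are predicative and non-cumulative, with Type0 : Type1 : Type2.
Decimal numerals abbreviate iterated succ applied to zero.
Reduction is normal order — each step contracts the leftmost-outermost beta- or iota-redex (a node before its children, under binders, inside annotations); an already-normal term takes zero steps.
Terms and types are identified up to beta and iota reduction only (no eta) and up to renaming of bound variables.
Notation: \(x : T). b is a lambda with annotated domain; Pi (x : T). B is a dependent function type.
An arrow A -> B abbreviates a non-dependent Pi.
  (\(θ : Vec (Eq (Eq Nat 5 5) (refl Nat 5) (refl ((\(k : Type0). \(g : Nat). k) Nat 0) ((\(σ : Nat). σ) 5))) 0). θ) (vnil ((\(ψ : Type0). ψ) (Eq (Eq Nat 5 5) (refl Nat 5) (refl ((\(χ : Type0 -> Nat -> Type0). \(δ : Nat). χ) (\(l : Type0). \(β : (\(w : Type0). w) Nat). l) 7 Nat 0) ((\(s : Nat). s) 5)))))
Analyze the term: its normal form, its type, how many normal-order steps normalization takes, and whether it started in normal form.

resulting normal form:
  vnil (Eq (Eq Nat 5 5) (refl Nat 5) (refl Nat 5))
the term's type:
  Vec (Eq (Eq Nat 5 5) (refl Nat 5) (refl Nat 5)) 0
normal-order step count: 7
term was already normal: no
first contracted redex: a beta-redex


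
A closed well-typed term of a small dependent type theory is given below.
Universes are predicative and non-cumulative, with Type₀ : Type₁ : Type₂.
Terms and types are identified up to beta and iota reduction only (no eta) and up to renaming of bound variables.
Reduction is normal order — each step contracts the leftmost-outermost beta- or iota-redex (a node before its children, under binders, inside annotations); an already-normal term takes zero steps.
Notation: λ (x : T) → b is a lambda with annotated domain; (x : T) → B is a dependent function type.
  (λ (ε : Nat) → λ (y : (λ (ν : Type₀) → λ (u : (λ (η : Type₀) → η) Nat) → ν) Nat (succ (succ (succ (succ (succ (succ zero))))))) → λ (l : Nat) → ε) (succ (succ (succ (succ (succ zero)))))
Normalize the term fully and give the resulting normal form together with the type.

normal form:
  λ (ε : Nat) → λ (y : Nat) → succ (succ (succ (succ (succ zero))))
type:
  (ε : Nat) → (y : Nat) → Nat
observation: contracting a beta-redex first, the term normalizes in 3 steps.


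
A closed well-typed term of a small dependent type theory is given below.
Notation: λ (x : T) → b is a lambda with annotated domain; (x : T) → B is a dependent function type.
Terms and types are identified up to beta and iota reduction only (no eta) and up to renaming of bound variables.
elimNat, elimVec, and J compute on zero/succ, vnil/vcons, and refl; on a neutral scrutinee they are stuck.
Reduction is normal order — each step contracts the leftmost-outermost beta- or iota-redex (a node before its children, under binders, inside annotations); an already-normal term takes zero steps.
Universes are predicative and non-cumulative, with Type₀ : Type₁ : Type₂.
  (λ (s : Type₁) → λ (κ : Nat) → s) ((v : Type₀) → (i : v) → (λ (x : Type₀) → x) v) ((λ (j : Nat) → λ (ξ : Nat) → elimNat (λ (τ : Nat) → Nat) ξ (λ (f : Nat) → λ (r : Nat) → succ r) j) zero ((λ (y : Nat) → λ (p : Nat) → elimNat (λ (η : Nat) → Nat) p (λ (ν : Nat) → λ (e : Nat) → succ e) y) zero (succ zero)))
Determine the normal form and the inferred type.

reduced normal form:
  (s : Type₀) → (κ : s) → s
the term's type:
  Type₁


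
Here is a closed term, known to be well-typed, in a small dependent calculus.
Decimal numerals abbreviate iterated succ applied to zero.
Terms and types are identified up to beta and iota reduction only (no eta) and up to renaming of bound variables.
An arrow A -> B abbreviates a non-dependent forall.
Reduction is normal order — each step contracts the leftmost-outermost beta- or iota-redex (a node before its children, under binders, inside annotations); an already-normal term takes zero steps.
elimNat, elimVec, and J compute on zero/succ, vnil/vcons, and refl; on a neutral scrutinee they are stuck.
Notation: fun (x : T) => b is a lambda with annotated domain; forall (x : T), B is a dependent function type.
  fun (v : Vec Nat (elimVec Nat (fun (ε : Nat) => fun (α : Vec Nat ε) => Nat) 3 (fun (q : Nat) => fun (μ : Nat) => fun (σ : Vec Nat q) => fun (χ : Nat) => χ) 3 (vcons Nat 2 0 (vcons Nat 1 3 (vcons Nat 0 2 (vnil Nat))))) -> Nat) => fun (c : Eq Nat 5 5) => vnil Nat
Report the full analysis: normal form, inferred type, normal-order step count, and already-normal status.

resulting normal form:
  fun (v : Vec Nat 3 -> Nat) => fun (ε : Eq Nat 5 5) => vnil Nat
inferred type:
  (Vec Nat 3 -> Nat) -> Eq Nat 5 5 -> Vec Nat 0
reduction steps (normal order): 16
already normal: no
first redex: an elimVec iota-redex


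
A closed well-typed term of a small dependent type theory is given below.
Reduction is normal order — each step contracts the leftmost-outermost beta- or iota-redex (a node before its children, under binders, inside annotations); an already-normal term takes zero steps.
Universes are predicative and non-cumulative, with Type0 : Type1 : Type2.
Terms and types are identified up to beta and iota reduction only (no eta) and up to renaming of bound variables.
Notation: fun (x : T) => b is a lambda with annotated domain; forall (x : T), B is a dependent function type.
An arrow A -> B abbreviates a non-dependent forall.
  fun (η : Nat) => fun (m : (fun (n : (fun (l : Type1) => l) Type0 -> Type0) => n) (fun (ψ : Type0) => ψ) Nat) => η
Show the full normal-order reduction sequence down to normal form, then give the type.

normal-order reduction:
  fun (η : Nat) => fun (m : (fun (n : (fun (l : Type1) => l) Type0 -> Type0) => n) (fun (ψ : Type0) => ψ) Nat) => η
  ~> fun (η : Nat) => fun (m : (fun (n : Type0) => n) Nat) => η
  ~> fun (η : Nat) => fun (m : Nat) => η
inferred type:
  Nat -> Nat -> Nat


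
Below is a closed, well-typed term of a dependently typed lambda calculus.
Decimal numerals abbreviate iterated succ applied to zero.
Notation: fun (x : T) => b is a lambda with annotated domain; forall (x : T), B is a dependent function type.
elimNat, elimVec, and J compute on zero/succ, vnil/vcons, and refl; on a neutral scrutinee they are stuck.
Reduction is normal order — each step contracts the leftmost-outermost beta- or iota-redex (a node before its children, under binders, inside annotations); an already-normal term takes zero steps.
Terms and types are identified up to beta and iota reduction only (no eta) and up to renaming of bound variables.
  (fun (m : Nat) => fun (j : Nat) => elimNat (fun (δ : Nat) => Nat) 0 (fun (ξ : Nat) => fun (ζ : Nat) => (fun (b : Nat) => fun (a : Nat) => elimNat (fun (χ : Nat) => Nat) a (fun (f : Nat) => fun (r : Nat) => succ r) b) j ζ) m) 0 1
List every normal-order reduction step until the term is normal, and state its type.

normal-order reduction sequence:
  (fun (m : Nat) => fun (j : Nat) => elimNat (fun (δ : Nat) => Nat) 0 (fun (ξ : Nat) => fun (ζ : Nat) => (fun (b : Nat) => fun (a : Nat) => elimNat (fun (χ : Nat) => Nat) a (fun (f : Nat) => fun (r : Nat) => succ r) b) j ζ) m) 0 1
  ~> (fun (m : Nat) => elimNat (fun (j : Nat) => Nat) 0 (fun (δ : Nat) => fun (ξ : Nat) => (fun (ζ : Nat) => fun (b : Nat) => elimNat (fun (a : Nat) => Nat) b (fun (χ : Nat) => fun (f : Nat) => succ f) ζ) m ξ) 0) 1
  ~> elimNat (fun (m : Nat) => Nat) 0 (fun (j : Nat) => fun (δ : Nat) => (fun (ξ : Nat) => fun (ζ : Nat) => elimNat (fun (b : Nat) => Nat) ζ (fun (a : Nat) => fun (χ : Nat) => succ χ) ξ) 1 δ) 0
  ~> 0
type:
  Nat


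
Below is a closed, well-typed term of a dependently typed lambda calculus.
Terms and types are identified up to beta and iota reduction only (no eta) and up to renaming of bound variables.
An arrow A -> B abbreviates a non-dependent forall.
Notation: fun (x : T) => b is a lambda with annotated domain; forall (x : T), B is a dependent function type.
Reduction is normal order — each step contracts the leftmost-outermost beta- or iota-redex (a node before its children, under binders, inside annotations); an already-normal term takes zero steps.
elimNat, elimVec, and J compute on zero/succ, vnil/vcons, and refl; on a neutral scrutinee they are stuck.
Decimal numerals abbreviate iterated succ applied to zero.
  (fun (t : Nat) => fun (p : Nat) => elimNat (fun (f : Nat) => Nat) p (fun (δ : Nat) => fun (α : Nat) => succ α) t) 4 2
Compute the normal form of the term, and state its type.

reduced normal form:
  6
inferred type:
  Nat


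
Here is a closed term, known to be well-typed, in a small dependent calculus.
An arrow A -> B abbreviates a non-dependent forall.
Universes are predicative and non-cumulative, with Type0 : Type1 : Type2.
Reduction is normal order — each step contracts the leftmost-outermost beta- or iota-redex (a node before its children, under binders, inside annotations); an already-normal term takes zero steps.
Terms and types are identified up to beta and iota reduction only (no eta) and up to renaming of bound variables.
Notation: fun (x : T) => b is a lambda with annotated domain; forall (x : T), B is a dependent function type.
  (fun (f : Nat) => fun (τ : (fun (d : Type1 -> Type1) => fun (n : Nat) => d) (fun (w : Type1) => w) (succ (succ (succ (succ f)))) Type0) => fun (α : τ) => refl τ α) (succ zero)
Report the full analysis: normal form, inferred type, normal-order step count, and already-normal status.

reduced normal form:
  fun (f : Type0) => fun (τ : f) => refl f τ
type:
  forall (f : Type0), forall (τ : f), Eq f τ τ
steps to reach normal form (normal order): 4
started in normal form: no
first redex: a beta-redex


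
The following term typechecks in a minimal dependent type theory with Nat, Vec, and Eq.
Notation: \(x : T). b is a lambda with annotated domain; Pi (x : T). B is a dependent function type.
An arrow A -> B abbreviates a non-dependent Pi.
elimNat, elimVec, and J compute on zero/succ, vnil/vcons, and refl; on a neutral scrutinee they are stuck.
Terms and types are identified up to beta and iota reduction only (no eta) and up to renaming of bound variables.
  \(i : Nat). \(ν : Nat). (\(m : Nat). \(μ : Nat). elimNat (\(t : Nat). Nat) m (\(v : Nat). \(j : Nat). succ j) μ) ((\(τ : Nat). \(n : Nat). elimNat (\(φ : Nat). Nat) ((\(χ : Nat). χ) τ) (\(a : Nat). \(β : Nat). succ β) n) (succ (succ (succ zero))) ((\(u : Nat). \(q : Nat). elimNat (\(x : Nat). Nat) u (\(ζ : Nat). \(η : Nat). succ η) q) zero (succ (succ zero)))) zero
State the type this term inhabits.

the term's type:
  Nat -> Nat -> Nat


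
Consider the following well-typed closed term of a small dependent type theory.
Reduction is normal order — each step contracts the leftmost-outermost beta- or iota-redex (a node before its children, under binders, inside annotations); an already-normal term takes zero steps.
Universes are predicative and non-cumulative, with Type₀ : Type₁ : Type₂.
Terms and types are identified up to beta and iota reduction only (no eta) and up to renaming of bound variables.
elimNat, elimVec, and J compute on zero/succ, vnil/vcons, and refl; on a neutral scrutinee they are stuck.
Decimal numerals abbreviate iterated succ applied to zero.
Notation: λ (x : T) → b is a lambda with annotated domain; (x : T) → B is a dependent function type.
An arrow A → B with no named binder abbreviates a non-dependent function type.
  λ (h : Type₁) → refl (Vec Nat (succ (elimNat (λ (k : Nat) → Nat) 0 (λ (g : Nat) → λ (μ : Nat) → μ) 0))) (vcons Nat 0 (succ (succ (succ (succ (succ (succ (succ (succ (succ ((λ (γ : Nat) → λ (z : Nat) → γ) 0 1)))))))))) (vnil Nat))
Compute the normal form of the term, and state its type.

resulting normal form:
  λ (h : Type₁) → refl (Vec Nat 1) (vcons Nat 0 9 (vnil Nat))
the term's type:
  Type₁ → Eq (Vec Nat 1) (vcons Nat 0 9 (vnil Nat)) (vcons Nat 0 9 (vnil Nat))
observation: 3 normal-order steps separate the term from its normal form.


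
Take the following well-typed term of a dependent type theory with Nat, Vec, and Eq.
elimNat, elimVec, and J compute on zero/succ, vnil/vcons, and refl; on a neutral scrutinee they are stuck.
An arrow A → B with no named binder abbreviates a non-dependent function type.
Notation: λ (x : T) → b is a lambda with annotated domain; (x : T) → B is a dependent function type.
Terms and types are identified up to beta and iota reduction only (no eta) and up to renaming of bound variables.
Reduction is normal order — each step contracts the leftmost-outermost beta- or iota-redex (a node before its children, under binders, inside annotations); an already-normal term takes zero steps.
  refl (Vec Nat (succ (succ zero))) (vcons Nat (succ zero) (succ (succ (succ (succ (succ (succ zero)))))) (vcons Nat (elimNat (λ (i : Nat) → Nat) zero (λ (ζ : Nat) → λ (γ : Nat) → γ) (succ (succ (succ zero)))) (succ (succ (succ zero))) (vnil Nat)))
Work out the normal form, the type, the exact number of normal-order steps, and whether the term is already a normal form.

resulting normal form:
  refl (Vec Nat (succ (succ zero))) (vcons Nat (succ zero) (succ (succ (succ (succ (succ (succ zero)))))) (vcons Nat zero (succ (succ (succ zero))) (vnil Nat)))
the term's type:
  Eq (Vec Nat (succ (succ zero))) (vcons Nat (succ zero) (succ (succ (succ (succ (succ (succ zero)))))) (vcons Nat zero (succ (succ (succ zero))) (vnil Nat))) (vcons Nat (succ zero) (succ (succ (succ (succ (succ (succ zero)))))) (vcons Nat zero (succ (succ (succ zero))) (vnil Nat)))
steps to reach normal form (normal order): 10
term was already normal: no
first contracted redex: an elimNat iota-redex


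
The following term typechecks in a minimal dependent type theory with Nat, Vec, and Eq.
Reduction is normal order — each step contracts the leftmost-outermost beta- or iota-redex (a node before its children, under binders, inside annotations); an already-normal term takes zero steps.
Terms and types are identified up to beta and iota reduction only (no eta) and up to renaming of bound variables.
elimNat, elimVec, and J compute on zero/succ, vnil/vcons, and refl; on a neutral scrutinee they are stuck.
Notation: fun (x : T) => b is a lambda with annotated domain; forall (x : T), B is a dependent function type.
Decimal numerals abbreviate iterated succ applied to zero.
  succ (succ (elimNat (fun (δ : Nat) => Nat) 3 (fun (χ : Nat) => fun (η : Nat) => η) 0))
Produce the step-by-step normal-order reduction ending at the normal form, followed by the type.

normal-order reduction sequence:
  succ (succ (elimNat (fun (δ : Nat) => Nat) 3 (fun (χ : Nat) => fun (η : Nat) => η) 0))
  ~> 5
the term's type:
  Nat


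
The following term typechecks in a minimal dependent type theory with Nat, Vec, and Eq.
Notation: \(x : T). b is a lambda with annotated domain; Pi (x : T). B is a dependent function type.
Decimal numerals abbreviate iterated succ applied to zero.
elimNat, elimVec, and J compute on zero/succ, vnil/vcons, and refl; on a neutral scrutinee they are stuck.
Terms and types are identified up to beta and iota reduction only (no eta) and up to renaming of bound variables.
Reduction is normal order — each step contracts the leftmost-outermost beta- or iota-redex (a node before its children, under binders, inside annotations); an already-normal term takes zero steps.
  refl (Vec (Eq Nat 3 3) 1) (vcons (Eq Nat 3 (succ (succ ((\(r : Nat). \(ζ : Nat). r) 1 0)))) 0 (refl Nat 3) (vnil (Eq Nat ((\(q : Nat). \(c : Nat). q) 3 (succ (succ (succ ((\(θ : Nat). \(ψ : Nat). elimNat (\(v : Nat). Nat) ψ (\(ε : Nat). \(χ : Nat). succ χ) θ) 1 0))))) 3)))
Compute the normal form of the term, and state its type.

reduced normal form:
  refl (Vec (Eq Nat 3 3) 1) (vcons (Eq Nat 3 3) 0 (refl Nat 3) (vnil (Eq Nat 3 3)))
the term's type:
  Eq (Vec (Eq Nat 3 3) 1) (vcons (Eq Nat 3 3) 0 (refl Nat 3) (vnil (Eq Nat 3 3))) (vcons (Eq Nat 3 3) 0 (refl Nat 3) (vnil (Eq Nat 3 3)))


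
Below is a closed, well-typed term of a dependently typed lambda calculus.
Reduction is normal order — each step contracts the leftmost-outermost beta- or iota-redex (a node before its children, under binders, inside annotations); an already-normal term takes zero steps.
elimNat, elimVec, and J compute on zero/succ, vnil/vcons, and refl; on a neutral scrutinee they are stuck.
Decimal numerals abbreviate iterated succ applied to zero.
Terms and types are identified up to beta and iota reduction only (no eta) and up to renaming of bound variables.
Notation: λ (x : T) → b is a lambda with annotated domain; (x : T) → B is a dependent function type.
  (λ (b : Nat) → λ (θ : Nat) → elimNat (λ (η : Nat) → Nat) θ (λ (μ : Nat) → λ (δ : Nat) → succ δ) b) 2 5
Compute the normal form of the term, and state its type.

normal form:
  7
type:
  Nat
observation: reduction starts at a beta-redex, and 9 normal-order steps reach the normal form.
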